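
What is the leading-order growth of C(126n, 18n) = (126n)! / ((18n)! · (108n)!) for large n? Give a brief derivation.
C(126n, 18n) ~ (823543/46656)^(18n) · sqrt(7/(12π·18n))

Write N = 18n. Apply Stirling to each factorial:
  (7N)! ~ sqrt(2π·7N) · (7N/e)^(7N),
  N! ~ sqrt(2π N) · (N/e)^N,
  (6N)! ~ sqrt(2π·6N) · (6N/e)^(6N).
The exponential factors combine to (7N)^(7N) / (N^N · (6N)^(6N)) = 7^(7N)/6^(6N) = (7^7/6^6)^N = (823543/46656)^N.
The square-root prefactors combine to sqrt(2π·7N) / (sqrt(2π N)·sqrt(2π·6N)) = sqrt(7 / (2π·6·N)) = sqrt(7/(12π·18n)).
Substituting N = 18n: C(126n, 18n) ~ (823543/46656)^(18n) · sqrt(7/(12π·18n)).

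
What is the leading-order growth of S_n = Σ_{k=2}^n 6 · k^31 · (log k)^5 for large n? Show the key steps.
S_n ~ 3 · n^32 · (log n)^5 / 16

By integral comparison, S_n = ∫_1^n 6 · x^31 · (log x)^5 dx + O(n^31 · (log n)^5). For the integral, the leading term of ∫_1^n x^31 (log x)^5 dx is n^32/32 · (log n)^5 (by repeated integration by parts; each step lowers the log-exponent and produces a relatively O(1/log n) correction). Hence S_n ~ 3 · n^32 · (log n)^5 / 16.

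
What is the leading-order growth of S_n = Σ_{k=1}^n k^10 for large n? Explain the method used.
S_n ~ n^11 / 11

By integral comparison (Euler-Maclaurin), Σ_{k=1}^n k^10 = ∫_0^n x^10 dx + O(n^10) = n^11/11 + O(n^10). (Equivalently, Faulhaber's formula gives the same leading term.)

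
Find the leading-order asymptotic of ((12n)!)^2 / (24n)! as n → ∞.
((12n)!)^2/(24n)! ~ ((2π·12n)^(1/2) / sqrt(2)) · 2^(−2·12n)  →  0

Write N = 12n. Stirling: N! ~ sqrt(2π N)(N/e)^N and (2N)! ~ sqrt(2π·2N)·(2N/e)^(2N).
  (N!)^2/(2N)! ~ (2π N)^(2/2) (N/e)^(2N) / [sqrt(2π·2N) (2N/e)^(2N)]
     = (2π N)^(2/2) / sqrt(2π·2N) · (N/(2N))^(2N)
     = (2π N)^((2−1)/2) / sqrt(2) · 2^(−2N).
Since 2^2 > 1, the factor 2^(−2N) decays exponentially, so the ratio → 0. Substituting N = 12n gives the stated form.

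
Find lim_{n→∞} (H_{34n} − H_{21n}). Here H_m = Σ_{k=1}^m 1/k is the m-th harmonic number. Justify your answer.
lim = ln(34/21)

Euler-Maclaurin gives H_m = ln m + γ + 1/(2m) + O(1/m^2). The γ and O(1/m) terms cancel in the difference:
  H_{34n} − H_{21n} = ln(34n) − ln(21n) + O(1/n) = ln(34/21) + O(1/n).
Hence the limit is ln(34/21).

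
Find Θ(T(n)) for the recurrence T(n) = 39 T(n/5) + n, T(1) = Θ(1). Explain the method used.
T(n) = Θ(n^(log_5 39))

Master theorem: compare f(n) = n to n^(log_5 39) where log_5 39 ≈ 2.276. Since 1 < log_5 39, we have f(n) = O(n^(log_5 39 − ε)) for some ε > 0 — Case 1. Hence T(n) = Θ(n^(log_5 39)).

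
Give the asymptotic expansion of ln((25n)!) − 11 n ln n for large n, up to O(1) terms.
ln((25n)!) − 11 n ln n = 14 n ln n + 25(ln 25 − 1) n + (1/2) ln(2π·25n) + O(1/n)

Stirling: ln((25n)!) = 25n ln(25n) − 25n + (1/2) ln(2π·25n) + O(1/n).
Expand 25n ln(25n) = 25n (ln n + ln 25) = 25n ln n + 25n ln 25.
Subtract 11n ln n: leading term is (25 − 11) n ln n = 14 n ln n. The next term is 25n ln 25 − 25n = 25(ln 25 − 1) n. Then the (1/2) ln(2π·25n) correction.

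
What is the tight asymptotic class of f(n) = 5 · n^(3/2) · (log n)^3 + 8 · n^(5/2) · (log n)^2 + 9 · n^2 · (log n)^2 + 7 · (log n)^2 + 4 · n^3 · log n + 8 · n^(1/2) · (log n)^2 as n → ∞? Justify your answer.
f(n) ∈ Θ(n^3 · log n)

Compare the terms by growth order. For large n, n^a · (log n)^b dominates n^a' · (log n)^b' iff a > a', or (a = a' and b > b'). Ranking the 6 terms shows the dominant one is 4 · n^3 · log n. Hence f(n) ∈ Θ(n^3 · log n).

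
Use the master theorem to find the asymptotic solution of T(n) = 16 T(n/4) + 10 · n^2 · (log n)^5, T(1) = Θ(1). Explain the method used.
T(n) = Θ(n^2 · (log n)^6)

Here log_4 16 = 2 and f(n) = 10 · n^2 · (log n)^5 = Θ(n^(log_4 16) · (log n)^5). This is the extended Case 2 of the master theorem (f matches the critical exponent up to log factors), giving T(n) = Θ(n^(log_4 16) · (log n)^(5+1)) = Θ(n^2 · (log n)^6).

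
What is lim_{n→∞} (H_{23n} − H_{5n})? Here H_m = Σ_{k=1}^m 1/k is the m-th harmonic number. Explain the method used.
lim = ln(23/5)

Euler-Maclaurin gives H_m = ln m + γ + 1/(2m) + O(1/m^2). The γ and O(1/m) terms cancel in the difference:
  H_{23n} − H_{5n} = ln(23n) − ln(5n) + O(1/n) = ln(23/5) + O(1/n).
Hence the limit is ln(23/5).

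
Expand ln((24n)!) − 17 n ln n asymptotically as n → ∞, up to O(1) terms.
ln((24n)!) − 17 n ln n = 7 n ln n + 24(ln 24 − 1) n + (1/2) ln(2π·24n) + O(1/n)

Stirling: ln((24n)!) = 24n ln(24n) − 24n + (1/2) ln(2π·24n) + O(1/n).
Expand 24n ln(24n) = 24n (ln n + ln 24) = 24n ln n + 24n ln 24.
Subtract 17n ln n: leading term is (24 − 17) n ln n = 7 n ln n. The next term is 24n ln 24 − 24n = 24(ln 24 − 1) n. Then the (1/2) ln(2π·24n) correction.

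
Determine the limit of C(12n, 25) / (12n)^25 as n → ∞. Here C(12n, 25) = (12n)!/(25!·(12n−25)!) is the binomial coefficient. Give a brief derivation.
lim = 1/25! = 1/15511210043330985984000000

With N = 12n → ∞: C(N, 25) / N^25 = [N(N−1)…(N−24)] / (25! · N^25) = (1/25!) · 1 · (1 − 1/(12n)) · … · (1 − 24/(12n)). Each factor → 1 as N → ∞, so the limit is 1/25! = 1/15511210043330985984000000.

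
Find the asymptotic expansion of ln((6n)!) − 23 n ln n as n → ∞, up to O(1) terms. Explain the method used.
ln((6n)!) − 23 n ln n = −17 n ln n + 6(ln 6 − 1) n + (1/2) ln(2π·6n) + O(1/n)

Stirling: ln((6n)!) = 6n ln(6n) − 6n + (1/2) ln(2π·6n) + O(1/n).
Expand 6n ln(6n) = 6n (ln n + ln 6) = 6n ln n + 6n ln 6.
Subtract 23n ln n: leading term is (6 − 23) n ln n = −17 n ln n. The next term is 6n ln 6 − 6n = 6(ln 6 − 1) n. Then the (1/2) ln(2π·6n) correction.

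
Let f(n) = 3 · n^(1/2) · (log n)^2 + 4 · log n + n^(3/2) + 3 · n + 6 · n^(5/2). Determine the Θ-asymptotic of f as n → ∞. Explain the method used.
f(n) ∈ Θ(n^(5/2))

Compare the terms by growth order. For large n, n^a · (log n)^b dominates n^a' · (log n)^b' iff a > a', or (a = a' and b > b'). Ranking the 5 terms shows the dominant one is 6 · n^(5/2). Hence f(n) ∈ Θ(n^(5/2)).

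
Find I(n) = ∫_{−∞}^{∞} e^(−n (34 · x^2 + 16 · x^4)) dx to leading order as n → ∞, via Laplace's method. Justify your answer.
I(n) ~ sqrt(π/(34n))

φ(x) = 34 · x^2 + 16 · x^4 has its unique global minimum at x* = 0 (since φ'(x) = 68x + 64x^3 = 0 only at x = 0 for real x with both coefficients positive, and φ → ∞ as |x| → ∞). At x* = 0, φ(0) = 0 and φ''(0) = 68. Laplace's method then gives
  I(n) ~ sqrt(2π / (n · φ''(0))) · e^(−n φ(0)) = sqrt(2π / (68n)) = sqrt(π/(34n)).
The 16 · x^4 term contributes only at subleading order (an O(1/n) relative correction).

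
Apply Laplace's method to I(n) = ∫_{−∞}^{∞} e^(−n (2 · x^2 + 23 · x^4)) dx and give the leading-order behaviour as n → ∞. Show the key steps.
I(n) ~ sqrt(π/(2n))

φ(x) = 2 · x^2 + 23 · x^4 has its unique global minimum at x* = 0 (since φ'(x) = 4x + 92x^3 = 0 only at x = 0 for real x with both coefficients positive, and φ → ∞ as |x| → ∞). At x* = 0, φ(0) = 0 and φ''(0) = 4. Laplace's method then gives
  I(n) ~ sqrt(2π / (n · φ''(0))) · e^(−n φ(0)) = sqrt(2π / (4n)) = sqrt(π/(2n)).
The 23 · x^4 term contributes only at subleading order (an O(1/n) relative correction).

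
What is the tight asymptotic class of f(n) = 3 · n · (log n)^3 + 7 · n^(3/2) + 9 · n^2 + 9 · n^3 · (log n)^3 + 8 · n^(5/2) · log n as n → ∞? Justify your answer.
f(n) ∈ Θ(n^3 · (log n)^3)

Compare the terms by growth order. For large n, n^a · (log n)^b dominates n^a' · (log n)^b' iff a > a', or (a = a' and b > b'). Ranking the 5 terms shows the dominant one is 9 · n^3 · (log n)^3. Hence f(n) ∈ Θ(n^3 · (log n)^3).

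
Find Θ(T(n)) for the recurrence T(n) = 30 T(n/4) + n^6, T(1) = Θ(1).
T(n) = Θ(n^6)

log_4 30 ≈ 2.453. f(n) = n^6 dominates n^(log_4 30) since 6 > 2.453, and the regularity condition a·f(n/b) = 30·(n/4)^6 = (30/4096)·n^6 ≤ c·f(n) holds with c = 30/4096 ≈ 0.00732 < 1. So this is Case 3: T(n) = Θ(f(n)) = Θ(n^6).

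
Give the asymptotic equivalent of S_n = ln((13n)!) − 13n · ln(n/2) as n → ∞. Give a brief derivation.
S_n ~ 13n · (ln 26 − 1) + O(ln n)

Stirling: ln((13n)!) = 13n ln(13n) − 13n + O(ln n).
  S_n = 13n ln(13n) − 13n − 13n ln(n/2) + O(ln n)
      = 13n ln(13n) − 13n ln n + 13n ln 2 − 13n + O(ln n)
      = 13n ln 13 + 13n ln 2 − 13n + O(ln n)
      = 13n (ln 26 − 1) + O(ln n).
Numerically ln(26) − 1 ≈ 2.2581.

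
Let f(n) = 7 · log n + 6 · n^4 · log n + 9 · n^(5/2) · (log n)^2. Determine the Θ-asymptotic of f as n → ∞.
f(n) ∈ Θ(n^4 · log n)

Compare the terms by growth order. For large n, n^a · (log n)^b dominates n^a' · (log n)^b' iff a > a', or (a = a' and b > b'). Ranking the 3 terms shows the dominant one is 6 · n^4 · log n. Hence f(n) ∈ Θ(n^4 · log n).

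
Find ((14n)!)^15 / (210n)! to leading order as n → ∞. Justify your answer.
((14n)!)^15/(210n)! ~ ((2π·14n)^(14/2) / sqrt(15)) · 15^(−15·14n)  →  0

Write N = 14n. Stirling: N! ~ sqrt(2π N)(N/e)^N and (15N)! ~ sqrt(2π·15N)·(15N/e)^(15N).
  (N!)^15/(15N)! ~ (2π N)^(15/2) (N/e)^(15N) / [sqrt(2π·15N) (15N/e)^(15N)]
     = (2π N)^(15/2) / sqrt(2π·15N) · (N/(15N))^(15N)
     = (2π N)^((15−1)/2) / sqrt(15) · 15^(−15N).
Since 15^15 > 1, the factor 15^(−15N) decays exponentially, so the ratio → 0. Substituting N = 14n gives the stated form.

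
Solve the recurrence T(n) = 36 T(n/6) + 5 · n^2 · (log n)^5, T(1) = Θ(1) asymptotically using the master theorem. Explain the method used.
T(n) = Θ(n^2 · (log n)^6)

Here log_6 36 = 2 and f(n) = 5 · n^2 · (log n)^5 = Θ(n^(log_6 36) · (log n)^5). This is the extended Case 2 of the master theorem (f matches the critical exponent up to log factors), giving T(n) = Θ(n^(log_6 36) · (log n)^(5+1)) = Θ(n^2 · (log n)^6).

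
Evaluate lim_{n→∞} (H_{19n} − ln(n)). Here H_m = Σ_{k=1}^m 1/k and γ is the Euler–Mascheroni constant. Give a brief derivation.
lim = ln 19 + γ

By Euler-Maclaurin, H_m = ln m + γ + O(1/m). So
  H_{19n} − ln(n) = ln(19n) + γ − ln(n) + O(1/n)
                       = ln(19/1) + γ + O(1/n).
Hence the limit is ln(19/1) + γ.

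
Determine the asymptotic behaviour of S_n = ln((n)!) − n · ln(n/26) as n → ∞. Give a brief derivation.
S_n ~ n · (ln 26 − 1) + O(ln n)

Stirling: ln((n)!) = n ln(n) − n + O(ln n).
  S_n = n ln(n) − n − n ln(n/26) + O(ln n)
      = n ln(n) − n ln n + n ln 26 − n + O(ln n)
      = n ln 26 − n + O(ln n)
      = n (ln 26 − 1) + O(ln n).
Numerically ln(26) − 1 ≈ 2.2581.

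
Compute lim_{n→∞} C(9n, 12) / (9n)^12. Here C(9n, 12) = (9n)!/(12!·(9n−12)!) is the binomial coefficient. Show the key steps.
lim = 1/12! = 1/479001600

With N = 9n → ∞: C(N, 12) / N^12 = [N(N−1)…(N−11)] / (12! · N^12) = (1/12!) · 1 · (1 − 1/(9n)) · … · (1 − 11/(9n)). Each factor → 1 as N → ∞, so the limit is 1/12! = 1/479001600.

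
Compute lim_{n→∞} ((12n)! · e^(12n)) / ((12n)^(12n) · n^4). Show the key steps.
lim = 0

Stirling: (12n)! ~ sqrt(2π·12n) · (12n/e)^(12n). Hence
  (12n)! · e^(12n) / (12n)^(12n) ~ sqrt(2π·12n).
Dividing by n^4: sqrt(2π·12n) / n^4 = sqrt(2π·12) · n^((1−8)/2), so the expression behaves like sqrt(2π·12) · n^((1−8)/2) → 0.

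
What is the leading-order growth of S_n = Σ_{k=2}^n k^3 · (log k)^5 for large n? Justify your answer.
S_n ~ n^4 · (log n)^5 / 4

By integral comparison, S_n = ∫_1^n x^3 · (log x)^5 dx + O(n^3 · (log n)^5). For the integral, the leading term of ∫_1^n x^3 (log x)^5 dx is n^4/4 · (log n)^5 (by repeated integration by parts; each step lowers the log-exponent and produces a relatively O(1/log n) correction). Hence S_n ~ n^4 · (log n)^5 / 4.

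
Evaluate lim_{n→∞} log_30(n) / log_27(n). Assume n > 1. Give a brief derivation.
lim = ln(27) / ln(30) = log_30(27)

Change of base: log_30(n) = ln n / ln 30 and log_27(n) = ln n / ln 27. The ratio is (ln n / ln 30) · (ln 27 / ln n) = ln 27 / ln 30, a constant independent of n. So the limit is ln 27 / ln 30 = log_30(27).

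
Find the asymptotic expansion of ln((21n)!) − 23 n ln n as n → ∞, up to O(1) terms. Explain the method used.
ln((21n)!) − 23 n ln n = −2 n ln n + 21(ln 21 − 1) n + (1/2) ln(2π·21n) + O(1/n)

Stirling: ln((21n)!) = 21n ln(21n) − 21n + (1/2) ln(2π·21n) + O(1/n).
Expand 21n ln(21n) = 21n (ln n + ln 21) = 21n ln n + 21n ln 21.
Subtract 23n ln n: leading term is (21 − 23) n ln n = −2 n ln n. The next term is 21n ln 21 − 21n = 21(ln 21 − 1) n. Then the (1/2) ln(2π·21n) correction.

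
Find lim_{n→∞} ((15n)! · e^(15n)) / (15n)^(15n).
lim = ∞

Stirling: (15n)! ~ sqrt(2π·15n) · (15n/e)^(15n). Hence
  (15n)! · e^(15n) / (15n)^(15n) ~ sqrt(2π·15n) = sqrt(2π·15) · sqrt(n) → ∞.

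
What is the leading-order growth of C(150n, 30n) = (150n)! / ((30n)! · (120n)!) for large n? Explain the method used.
C(150n, 30n) ~ (3125/256)^(30n) · sqrt(5/(8π·30n))

Write N = 30n. Apply Stirling to each factorial:
  (5N)! ~ sqrt(2π·5N) · (5N/e)^(5N),
  N! ~ sqrt(2π N) · (N/e)^N,
  (4N)! ~ sqrt(2π·4N) · (4N/e)^(4N).
The exponential factors combine to (5N)^(5N) / (N^N · (4N)^(4N)) = 5^(5N)/4^(4N) = (5^5/4^4)^N = (3125/256)^N.
The square-root prefactors combine to sqrt(2π·5N) / (sqrt(2π N)·sqrt(2π·4N)) = sqrt(5 / (2π·4·N)) = sqrt(5/(8π·30n)).
Substituting N = 30n: C(150n, 30n) ~ (3125/256)^(30n) · sqrt(5/(8π·30n)).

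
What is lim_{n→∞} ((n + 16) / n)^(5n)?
lim = e^80

Rewrite as (1 + 16/n)^(5n). By the standard limit (1 + x/n)^n → e^x, we have (1 + 16/n)^n → e^16, and raising to the 5th power gives e^80.
More precisely, ln[(1 + 16/n)^(5n)] = 5n · ln(1 + 16/n) = 5n · (16/n + O(1/n^2)) = 80 + O(1/n) → 80.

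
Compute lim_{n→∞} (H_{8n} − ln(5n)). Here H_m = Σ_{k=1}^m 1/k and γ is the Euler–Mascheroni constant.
lim = ln(8/5) + γ

By Euler-Maclaurin, H_m = ln m + γ + O(1/m). So
  H_{8n} − ln(5n) = ln(8n) + γ − ln(5n) + O(1/n)
                       = ln(8/5) + γ + O(1/n).
Hence the limit is ln(8/5) + γ.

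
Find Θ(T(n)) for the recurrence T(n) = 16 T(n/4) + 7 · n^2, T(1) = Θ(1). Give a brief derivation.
T(n) = Θ(n^2 log n)

log_4 16 = 2, and f(n) = 7 · n^2 = Θ(n^(log_4 16)). This is Case 2 of the master theorem: T(n) = Θ(f(n) · log n) = Θ(n^2 log n).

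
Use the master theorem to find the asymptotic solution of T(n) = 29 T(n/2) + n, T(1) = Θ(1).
T(n) = Θ(n^(log_2 29))

Master theorem: compare f(n) = n to n^(log_2 29) where log_2 29 ≈ 4.858. Since 1 < log_2 29, we have f(n) = O(n^(log_2 29 − ε)) for some ε > 0 — Case 1. Hence T(n) = Θ(n^(log_2 29)).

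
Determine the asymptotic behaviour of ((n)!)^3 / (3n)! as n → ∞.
((n)!)^3/(3n)! ~ ((2π·n)^(2/2) / sqrt(3)) · 3^(−3·n)  →  0

Write N = n. Stirling: N! ~ sqrt(2π N)(N/e)^N and (3N)! ~ sqrt(2π·3N)·(3N/e)^(3N).
  (N!)^3/(3N)! ~ (2π N)^(3/2) (N/e)^(3N) / [sqrt(2π·3N) (3N/e)^(3N)]
     = (2π N)^(3/2) / sqrt(2π·3N) · (N/(3N))^(3N)
     = (2π N)^((3−1)/2) / sqrt(3) · 3^(−3N).
Since 3^3 > 1, the factor 3^(−3N) decays exponentially, so the ratio → 0. Substituting N = n gives the stated form.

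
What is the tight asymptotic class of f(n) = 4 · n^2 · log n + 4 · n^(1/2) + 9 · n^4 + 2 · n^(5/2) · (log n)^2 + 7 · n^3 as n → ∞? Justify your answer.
f(n) ∈ Θ(n^4)

Compare the terms by growth order. For large n, n^a · (log n)^b dominates n^a' · (log n)^b' iff a > a', or (a = a' and b > b'). Ranking the 5 terms shows the dominant one is 9 · n^4. Hence f(n) ∈ Θ(n^4).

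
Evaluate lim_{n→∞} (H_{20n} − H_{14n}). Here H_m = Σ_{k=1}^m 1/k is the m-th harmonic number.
lim = ln(20/14) = ln(10/7)

Euler-Maclaurin gives H_m = ln m + γ + 1/(2m) + O(1/m^2). The γ and O(1/m) terms cancel in the difference:
  H_{20n} − H_{14n} = ln(20n) − ln(14n) + O(1/n) = ln(20/14) + O(1/n).
Hence the limit is ln(20/14) = ln(10/7).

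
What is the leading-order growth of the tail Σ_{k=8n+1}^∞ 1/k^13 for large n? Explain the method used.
Σ_{k>8n} 1/k^13 ~ 1/(12 · (8n)^12)

Compare to the integral: ∫_{8n}^∞ x^(−13) dx = [−x^(−12)/12]_{8n}^∞ = 1/((13−1)·(8n)^12). Euler-Maclaurin then gives
  Σ_{k>8n} 1/k^13 = ∫_{8n}^∞ dx/x^13 − 1/(2·(8n)^13) + O(1/(8n)^14).
(Equivalently this is ζ(13) − Σ_{k≤8n} 1/k^13.)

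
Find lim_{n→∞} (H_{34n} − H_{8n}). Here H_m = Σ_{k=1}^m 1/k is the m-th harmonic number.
lim = ln(34/8) = ln(17/4)

Euler-Maclaurin gives H_m = ln m + γ + 1/(2m) + O(1/m^2). The γ and O(1/m) terms cancel in the difference:
  H_{34n} − H_{8n} = ln(34n) − ln(8n) + O(1/n) = ln(34/8) + O(1/n).
Hence the limit is ln(34/8) = ln(17/4).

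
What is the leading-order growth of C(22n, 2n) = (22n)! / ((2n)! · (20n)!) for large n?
C(22n, 2n) ~ (285311670611/10000000000)^(2n) · sqrt(11/(20π·2n))

Write N = 2n. Apply Stirling to each factorial:
  (11N)! ~ sqrt(2π·11N) · (11N/e)^(11N),
  N! ~ sqrt(2π N) · (N/e)^N,
  (10N)! ~ sqrt(2π·10N) · (10N/e)^(10N).
The exponential factors combine to (11N)^(11N) / (N^N · (10N)^(10N)) = 11^(11N)/10^(10N) = (11^11/10^10)^N = (285311670611/10000000000)^N.
The square-root prefactors combine to sqrt(2π·11N) / (sqrt(2π N)·sqrt(2π·10N)) = sqrt(11 / (2π·10·N)) = sqrt(11/(20π·2n)).
Substituting N = 2n: C(22n, 2n) ~ (285311670611/10000000000)^(2n) · sqrt(11/(20π·2n)).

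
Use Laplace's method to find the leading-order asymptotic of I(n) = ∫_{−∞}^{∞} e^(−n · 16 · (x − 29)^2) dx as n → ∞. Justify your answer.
I(n) = sqrt(π/(16n))

Here φ(x) = 16 · (x − 29)^2 has its unique minimum at x* = 29 with φ(x*) = 0 and φ''(x*) = 32. Laplace's method gives
  I(n) ~ e^(−n φ(x*)) · sqrt(2π / (n · φ''(x*))) = sqrt(2π / (32n)) = sqrt(π/(16n)).
This is exact: substituting u = (x − 29)·sqrt(16n) gives I(n) = (1/sqrt(16n)) ∫_{−∞}^{∞} e^(−u^2) du = sqrt(π/(16n)).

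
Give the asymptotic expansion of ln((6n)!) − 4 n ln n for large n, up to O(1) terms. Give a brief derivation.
ln((6n)!) − 4 n ln n = 2 n ln n + 6(ln 6 − 1) n + (1/2) ln(2π·6n) + O(1/n)

Stirling: ln((6n)!) = 6n ln(6n) − 6n + (1/2) ln(2π·6n) + O(1/n).
Expand 6n ln(6n) = 6n (ln n + ln 6) = 6n ln n + 6n ln 6.
Subtract 4n ln n: leading term is (6 − 4) n ln n = 2 n ln n. The next term is 6n ln 6 − 6n = 6(ln 6 − 1) n. Then the (1/2) ln(2π·6n) correction.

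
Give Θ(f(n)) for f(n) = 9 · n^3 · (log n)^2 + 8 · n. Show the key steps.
f(n) ∈ Θ(n^3 · (log n)^2)

Compare the terms by growth order. For large n, n^a · (log n)^b dominates n^a' · (log n)^b' iff a > a', or (a = a' and b > b'). Ranking the 2 terms shows the dominant one is 9 · n^3 · (log n)^2. Hence f(n) ∈ Θ(n^3 · (log n)^2).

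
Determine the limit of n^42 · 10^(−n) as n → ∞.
lim = 0

Exponentials with base > 1 dominate every fixed polynomial: for any fixed c, n^c / 10^n → 0 as n → ∞ (e.g. by the ratio test, or by writing 10^n = e^(n ln 10) and noting e^(n ln 10) / n^c → ∞). Hence n^42 · 10^(−n) = n^42 / 10^n → 0.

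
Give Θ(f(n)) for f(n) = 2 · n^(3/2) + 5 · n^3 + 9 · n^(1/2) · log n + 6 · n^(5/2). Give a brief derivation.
f(n) ∈ Θ(n^3)

Compare the terms by growth order. For large n, n^a · (log n)^b dominates n^a' · (log n)^b' iff a > a', or (a = a' and b > b'). Ranking the 4 terms shows the dominant one is 5 · n^3. Hence f(n) ∈ Θ(n^3).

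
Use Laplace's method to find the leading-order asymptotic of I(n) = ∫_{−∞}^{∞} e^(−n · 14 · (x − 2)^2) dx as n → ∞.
I(n) = sqrt(π/(14n))

Here φ(x) = 14 · (x − 2)^2 has its unique minimum at x* = 2 with φ(x*) = 0 and φ''(x*) = 28. Laplace's method gives
  I(n) ~ e^(−n φ(x*)) · sqrt(2π / (n · φ''(x*))) = sqrt(2π / (28n)) = sqrt(π/(14n)).
This is exact: substituting u = (x − 2)·sqrt(14n) gives I(n) = (1/sqrt(14n)) ∫_{−∞}^{∞} e^(−u^2) du = sqrt(π/(14n)).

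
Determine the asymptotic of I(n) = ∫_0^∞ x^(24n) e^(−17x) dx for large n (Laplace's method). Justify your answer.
I(n) ~ (sqrt(2π·24n) / 17) · (24n/(17e))^(24n)

Write the integrand as exp(24n ln x − 17x) and set f(x) = 24n ln x − 17x. Then f'(x) = 24n/x − 17 = 0 at x* = 24n/17, and f''(x*) = −24n/x*^2 = −17^2/(24n). Laplace's method (interior maximum) gives
  I(n) ~ e^(f(x*)) · sqrt(2π / |f''(x*)|)
        = exp(24n ln(24n/17) − 24n) · sqrt(2π · 24n / 17^2)
        = (24n/17)^(24n) e^(−24n) · sqrt(2π·24n) / 17
        = (sqrt(2π·24n) / 17) · (24n/(17e))^(24n).
This matches Γ(24n+1)/17^(24n+1) with Stirling applied to Γ.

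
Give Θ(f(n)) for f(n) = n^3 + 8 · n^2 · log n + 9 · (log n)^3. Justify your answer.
f(n) ∈ Θ(n^3)

Compare the terms by growth order. For large n, n^a · (log n)^b dominates n^a' · (log n)^b' iff a > a', or (a = a' and b > b'). Ranking the 3 terms shows the dominant one is n^3. Hence f(n) ∈ Θ(n^3).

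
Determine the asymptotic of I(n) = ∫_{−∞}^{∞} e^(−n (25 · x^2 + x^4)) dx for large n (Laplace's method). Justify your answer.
I(n) ~ sqrt(π/(25n))

φ(x) = 25 · x^2 + x^4 has its unique global minimum at x* = 0 (since φ'(x) = 50x + 4x^3 = 0 only at x = 0 for real x with both coefficients positive, and φ → ∞ as |x| → ∞). At x* = 0, φ(0) = 0 and φ''(0) = 50. Laplace's method then gives
  I(n) ~ sqrt(2π / (n · φ''(0))) · e^(−n φ(0)) = sqrt(2π / (50n)) = sqrt(π/(25n)).
The x^4 term contributes only at subleading order (an O(1/n) relative correction).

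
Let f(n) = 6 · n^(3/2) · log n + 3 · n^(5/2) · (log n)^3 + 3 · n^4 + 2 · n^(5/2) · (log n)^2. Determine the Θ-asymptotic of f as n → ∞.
f(n) ∈ Θ(n^4)

Compare the terms by growth order. For large n, n^a · (log n)^b dominates n^a' · (log n)^b' iff a > a', or (a = a' and b > b'). Ranking the 4 terms shows the dominant one is 3 · n^4. Hence f(n) ∈ Θ(n^4).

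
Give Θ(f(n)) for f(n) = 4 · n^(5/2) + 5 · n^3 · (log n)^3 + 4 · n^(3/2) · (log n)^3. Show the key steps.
f(n) ∈ Θ(n^3 · (log n)^3)

Compare the terms by growth order. For large n, n^a · (log n)^b dominates n^a' · (log n)^b' iff a > a', or (a = a' and b > b'). Ranking the 3 terms shows the dominant one is 5 · n^3 · (log n)^3. Hence f(n) ∈ Θ(n^3 · (log n)^3).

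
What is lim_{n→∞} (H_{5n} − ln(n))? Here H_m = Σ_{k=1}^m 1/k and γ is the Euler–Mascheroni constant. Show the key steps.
lim = ln 5 + γ

By Euler-Maclaurin, H_m = ln m + γ + O(1/m). So
  H_{5n} − ln(n) = ln(5n) + γ − ln(n) + O(1/n)
                       = ln(5/1) + γ + O(1/n).
Hence the limit is ln(5/1) + γ.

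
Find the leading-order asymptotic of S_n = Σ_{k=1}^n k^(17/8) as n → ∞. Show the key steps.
S_n ~ (8/25) · n^(25/8)

Integral comparison: Σ_{k=1}^n k^(17/8) = ∫_0^n x^(17/8) dx + O(n^(17/8)). The integral is n^(1 + 17/8) / (1 + 17/8) = n^((17+8)/8) / ((17+8)/8) = (8/25) · n^(25/8).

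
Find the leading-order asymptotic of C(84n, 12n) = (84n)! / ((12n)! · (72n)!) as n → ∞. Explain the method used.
C(84n, 12n) ~ (823543/46656)^(12n) · sqrt(7/(12π·12n))

Write N = 12n. Apply Stirling to each factorial:
  (7N)! ~ sqrt(2π·7N) · (7N/e)^(7N),
  N! ~ sqrt(2π N) · (N/e)^N,
  (6N)! ~ sqrt(2π·6N) · (6N/e)^(6N).
The exponential factors combine to (7N)^(7N) / (N^N · (6N)^(6N)) = 7^(7N)/6^(6N) = (7^7/6^6)^N = (823543/46656)^N.
The square-root prefactors combine to sqrt(2π·7N) / (sqrt(2π N)·sqrt(2π·6N)) = sqrt(7 / (2π·6·N)) = sqrt(7/(12π·12n)).
Substituting N = 12n: C(84n, 12n) ~ (823543/46656)^(12n) · sqrt(7/(12π·12n)).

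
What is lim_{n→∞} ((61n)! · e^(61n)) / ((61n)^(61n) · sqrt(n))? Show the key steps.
lim = sqrt(2π·61)

Stirling: (61n)! ~ sqrt(2π·61n) · (61n/e)^(61n). Hence
  (61n)! · e^(61n) / (61n)^(61n) ~ sqrt(2π·61n).
Dividing by sqrt(n): sqrt(2π·61n) / sqrt(n) = sqrt(2π·61) · n^((1−1)/2), so the limit is sqrt(2π·61).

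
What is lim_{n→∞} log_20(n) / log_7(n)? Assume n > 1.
lim = ln(7) / ln(20) = log_20(7)

Change of base: log_20(n) = ln n / ln 20 and log_7(n) = ln n / ln 7. The ratio is (ln n / ln 20) · (ln 7 / ln n) = ln 7 / ln 20, a constant independent of n. So the limit is ln 7 / ln 20 = log_20(7).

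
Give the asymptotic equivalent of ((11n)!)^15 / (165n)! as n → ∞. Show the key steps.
((11n)!)^15/(165n)! ~ ((2π·11n)^(14/2) / sqrt(15)) · 15^(−15·11n)  →  0

Write N = 11n. Stirling: N! ~ sqrt(2π N)(N/e)^N and (15N)! ~ sqrt(2π·15N)·(15N/e)^(15N).
  (N!)^15/(15N)! ~ (2π N)^(15/2) (N/e)^(15N) / [sqrt(2π·15N) (15N/e)^(15N)]
     = (2π N)^(15/2) / sqrt(2π·15N) · (N/(15N))^(15N)
     = (2π N)^((15−1)/2) / sqrt(15) · 15^(−15N).
Since 15^15 > 1, the factor 15^(−15N) decays exponentially, so the ratio → 0. Substituting N = 11n gives the stated form.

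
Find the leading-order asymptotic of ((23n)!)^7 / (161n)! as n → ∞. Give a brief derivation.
((23n)!)^7/(161n)! ~ ((2π·23n)^(6/2) / sqrt(7)) · 7^(−7·23n)  →  0

Write N = 23n. Stirling: N! ~ sqrt(2π N)(N/e)^N and (7N)! ~ sqrt(2π·7N)·(7N/e)^(7N).
  (N!)^7/(7N)! ~ (2π N)^(7/2) (N/e)^(7N) / [sqrt(2π·7N) (7N/e)^(7N)]
     = (2π N)^(7/2) / sqrt(2π·7N) · (N/(7N))^(7N)
     = (2π N)^((7−1)/2) / sqrt(7) · 7^(−7N).
Since 7^7 > 1, the factor 7^(−7N) decays exponentially, so the ratio → 0. Substituting N = 23n gives the stated form.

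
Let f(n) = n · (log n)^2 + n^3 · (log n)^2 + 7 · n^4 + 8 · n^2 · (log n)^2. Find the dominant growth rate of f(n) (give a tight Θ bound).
f(n) ∈ Θ(n^4)

Compare the terms by growth order. For large n, n^a · (log n)^b dominates n^a' · (log n)^b' iff a > a', or (a = a' and b > b'). Ranking the 4 terms shows the dominant one is 7 · n^4. Hence f(n) ∈ Θ(n^4).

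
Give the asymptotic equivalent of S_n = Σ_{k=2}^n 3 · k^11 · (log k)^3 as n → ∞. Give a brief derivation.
S_n ~ n^12 · (log n)^3 / 4

By integral comparison, S_n = ∫_1^n 3 · x^11 · (log x)^3 dx + O(n^11 · (log n)^3). For the integral, the leading term of ∫_1^n x^11 (log x)^3 dx is n^12/12 · (log n)^3 (by repeated integration by parts; each step lowers the log-exponent and produces a relatively O(1/log n) correction). Hence S_n ~ n^12 · (log n)^3 / 4.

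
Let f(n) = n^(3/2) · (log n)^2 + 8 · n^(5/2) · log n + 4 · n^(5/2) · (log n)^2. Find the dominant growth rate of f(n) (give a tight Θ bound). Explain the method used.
f(n) ∈ Θ(n^(5/2) · (log n)^2)

Compare the terms by growth order. For large n, n^a · (log n)^b dominates n^a' · (log n)^b' iff a > a', or (a = a' and b > b'). Ranking the 3 terms shows the dominant one is 4 · n^(5/2) · (log n)^2. Hence f(n) ∈ Θ(n^(5/2) · (log n)^2).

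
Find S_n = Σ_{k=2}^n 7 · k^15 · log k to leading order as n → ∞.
S_n ~ 7 · n^16 log n / 16 − 7 · n^16 / 256

By integral comparison, S_n = ∫_1^n 7 · x^15 · log x dx + O(n^15 · log n). For the integral, ∫ x^15 log x dx = n^16 log n / 16 − n^16/256 (integration by parts). Hence S_n ~ 7 · n^16 log n / 16 − 7 · n^16 / 256.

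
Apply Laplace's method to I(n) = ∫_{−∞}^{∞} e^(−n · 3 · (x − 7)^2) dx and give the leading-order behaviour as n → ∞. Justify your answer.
I(n) = sqrt(π/(3n))

Here φ(x) = 3 · (x − 7)^2 has its unique minimum at x* = 7 with φ(x*) = 0 and φ''(x*) = 6. Laplace's method gives
  I(n) ~ e^(−n φ(x*)) · sqrt(2π / (n · φ''(x*))) = sqrt(2π / (6n)) = sqrt(π/(3n)).
This is exact: substituting u = (x − 7)·sqrt(3n) gives I(n) = (1/sqrt(3n)) ∫_{−∞}^{∞} e^(−u^2) du = sqrt(π/(3n)).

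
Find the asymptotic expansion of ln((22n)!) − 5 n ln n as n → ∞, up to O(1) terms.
ln((22n)!) − 5 n ln n = 17 n ln n + 22(ln 22 − 1) n + (1/2) ln(2π·22n) + O(1/n)

Stirling: ln((22n)!) = 22n ln(22n) − 22n + (1/2) ln(2π·22n) + O(1/n).
Expand 22n ln(22n) = 22n (ln n + ln 22) = 22n ln n + 22n ln 22.
Subtract 5n ln n: leading term is (22 − 5) n ln n = 17 n ln n. The next term is 22n ln 22 − 22n = 22(ln 22 − 1) n. Then the (1/2) ln(2π·22n) correction.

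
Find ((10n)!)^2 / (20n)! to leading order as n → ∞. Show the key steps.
((10n)!)^2/(20n)! ~ ((2π·10n)^(1/2) / sqrt(2)) · 2^(−2·10n)  →  0

Write N = 10n. Stirling: N! ~ sqrt(2π N)(N/e)^N and (2N)! ~ sqrt(2π·2N)·(2N/e)^(2N).
  (N!)^2/(2N)! ~ (2π N)^(2/2) (N/e)^(2N) / [sqrt(2π·2N) (2N/e)^(2N)]
     = (2π N)^(2/2) / sqrt(2π·2N) · (N/(2N))^(2N)
     = (2π N)^((2−1)/2) / sqrt(2) · 2^(−2N).
Since 2^2 > 1, the factor 2^(−2N) decays exponentially, so the ratio → 0. Substituting N = 10n gives the stated form.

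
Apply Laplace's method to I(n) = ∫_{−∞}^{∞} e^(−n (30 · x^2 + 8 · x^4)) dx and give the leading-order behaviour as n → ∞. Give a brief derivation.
I(n) ~ sqrt(π/(30n))

φ(x) = 30 · x^2 + 8 · x^4 has its unique global minimum at x* = 0 (since φ'(x) = 60x + 32x^3 = 0 only at x = 0 for real x with both coefficients positive, and φ → ∞ as |x| → ∞). At x* = 0, φ(0) = 0 and φ''(0) = 60. Laplace's method then gives
  I(n) ~ sqrt(2π / (n · φ''(0))) · e^(−n φ(0)) = sqrt(2π / (60n)) = sqrt(π/(30n)).
The 8 · x^4 term contributes only at subleading order (an O(1/n) relative correction).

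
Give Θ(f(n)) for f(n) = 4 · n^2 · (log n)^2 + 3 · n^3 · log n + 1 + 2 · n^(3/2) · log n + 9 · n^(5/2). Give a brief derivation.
f(n) ∈ Θ(n^3 · log n)

Compare the terms by growth order. For large n, n^a · (log n)^b dominates n^a' · (log n)^b' iff a > a', or (a = a' and b > b'). Ranking the 5 terms shows the dominant one is 3 · n^3 · log n. Hence f(n) ∈ Θ(n^3 · log n).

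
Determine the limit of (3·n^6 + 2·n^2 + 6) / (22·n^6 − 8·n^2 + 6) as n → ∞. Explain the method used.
lim = 3/22

For large n the leading n^6 terms dominate both numerator and denominator. Dividing top and bottom by n^6, every other term tends to 0, leaving 3/22.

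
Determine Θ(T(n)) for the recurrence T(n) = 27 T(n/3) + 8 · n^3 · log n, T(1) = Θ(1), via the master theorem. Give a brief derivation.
T(n) = Θ(n^3 · (log n)^2)

Here log_3 27 = 3 and f(n) = 8 · n^3 · log n = Θ(n^(log_3 27) · (log n)^1). This is the extended Case 2 of the master theorem (f matches the critical exponent up to log factors), giving T(n) = Θ(n^(log_3 27) · (log n)^(1+1)) = Θ(n^3 · (log n)^2).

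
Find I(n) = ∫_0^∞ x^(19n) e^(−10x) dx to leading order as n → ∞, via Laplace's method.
I(n) ~ (sqrt(2π·19n) / 10) · (19n/(10e))^(19n)

Write the integrand as exp(19n ln x − 10x) and set f(x) = 19n ln x − 10x. Then f'(x) = 19n/x − 10 = 0 at x* = 19n/10, and f''(x*) = −19n/x*^2 = −10^2/(19n). Laplace's method (interior maximum) gives
  I(n) ~ e^(f(x*)) · sqrt(2π / |f''(x*)|)
        = exp(19n ln(19n/10) − 19n) · sqrt(2π · 19n / 10^2)
        = (19n/10)^(19n) e^(−19n) · sqrt(2π·19n) / 10
        = (sqrt(2π·19n) / 10) · (19n/(10e))^(19n).
This matches Γ(19n+1)/10^(19n+1) with Stirling applied to Γ.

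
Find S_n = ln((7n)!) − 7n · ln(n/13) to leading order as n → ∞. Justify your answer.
S_n ~ 7n · (ln 91 − 1) + O(ln n)

Stirling: ln((7n)!) = 7n ln(7n) − 7n + O(ln n).
  S_n = 7n ln(7n) − 7n − 7n ln(n/13) + O(ln n)
      = 7n ln(7n) − 7n ln n + 7n ln 13 − 7n + O(ln n)
      = 7n ln 7 + 7n ln 13 − 7n + O(ln n)
      = 7n (ln 91 − 1) + O(ln n).
Numerically ln(91) − 1 ≈ 3.5109.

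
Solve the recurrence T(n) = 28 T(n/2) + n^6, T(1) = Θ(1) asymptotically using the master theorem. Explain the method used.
T(n) = Θ(n^6)

log_2 28 ≈ 4.807. f(n) = n^6 dominates n^(log_2 28) since 6 > 4.807, and the regularity condition a·f(n/b) = 28·(n/2)^6 = (28/64)·n^6 ≤ c·f(n) holds with c = 28/64 ≈ 0.438 < 1. So this is Case 3: T(n) = Θ(f(n)) = Θ(n^6).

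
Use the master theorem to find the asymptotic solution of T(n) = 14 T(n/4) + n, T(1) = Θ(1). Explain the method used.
T(n) = Θ(n^(log_4 14))

Master theorem: compare f(n) = n to n^(log_4 14) where log_4 14 ≈ 1.904. Since 1 < log_4 14, we have f(n) = O(n^(log_4 14 − ε)) for some ε > 0 — Case 1. Hence T(n) = Θ(n^(log_4 14)).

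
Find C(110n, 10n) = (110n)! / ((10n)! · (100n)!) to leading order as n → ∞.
C(110n, 10n) ~ (285311670611/10000000000)^(10n) · sqrt(11/(20π·10n))

Write N = 10n. Apply Stirling to each factorial:
  (11N)! ~ sqrt(2π·11N) · (11N/e)^(11N),
  N! ~ sqrt(2π N) · (N/e)^N,
  (10N)! ~ sqrt(2π·10N) · (10N/e)^(10N).
The exponential factors combine to (11N)^(11N) / (N^N · (10N)^(10N)) = 11^(11N)/10^(10N) = (11^11/10^10)^N = (285311670611/10000000000)^N.
The square-root prefactors combine to sqrt(2π·11N) / (sqrt(2π N)·sqrt(2π·10N)) = sqrt(11 / (2π·10·N)) = sqrt(11/(20π·10n)).
Substituting N = 10n: C(110n, 10n) ~ (285311670611/10000000000)^(10n) · sqrt(11/(20π·10n)).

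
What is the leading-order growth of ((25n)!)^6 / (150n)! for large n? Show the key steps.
((25n)!)^6/(150n)! ~ ((2π·25n)^(5/2) / sqrt(6)) · 6^(−6·25n)  →  0

Write N = 25n. Stirling: N! ~ sqrt(2π N)(N/e)^N and (6N)! ~ sqrt(2π·6N)·(6N/e)^(6N).
  (N!)^6/(6N)! ~ (2π N)^(6/2) (N/e)^(6N) / [sqrt(2π·6N) (6N/e)^(6N)]
     = (2π N)^(6/2) / sqrt(2π·6N) · (N/(6N))^(6N)
     = (2π N)^((6−1)/2) / sqrt(6) · 6^(−6N).
Since 6^6 > 1, the factor 6^(−6N) decays exponentially, so the ratio → 0. Substituting N = 25n gives the stated form.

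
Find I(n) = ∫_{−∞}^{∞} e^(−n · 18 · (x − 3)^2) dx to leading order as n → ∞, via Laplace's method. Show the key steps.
I(n) = sqrt(π/(18n))

Here φ(x) = 18 · (x − 3)^2 has its unique minimum at x* = 3 with φ(x*) = 0 and φ''(x*) = 36. Laplace's method gives
  I(n) ~ e^(−n φ(x*)) · sqrt(2π / (n · φ''(x*))) = sqrt(2π / (36n)) = sqrt(π/(18n)).
This is exact: substituting u = (x − 3)·sqrt(18n) gives I(n) = (1/sqrt(18n)) ∫_{−∞}^{∞} e^(−u^2) du = sqrt(π/(18n)).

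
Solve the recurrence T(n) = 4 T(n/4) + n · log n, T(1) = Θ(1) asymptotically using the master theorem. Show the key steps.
T(n) = Θ(n · (log n)^2)

Here log_4 4 = 1 and f(n) = n · log n = Θ(n^(log_4 4) · (log n)^1). This is the extended Case 2 of the master theorem (f matches the critical exponent up to log factors), giving T(n) = Θ(n^(log_4 4) · (log n)^(1+1)) = Θ(n · (log n)^2).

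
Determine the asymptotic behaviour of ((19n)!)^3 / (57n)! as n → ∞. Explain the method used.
((19n)!)^3/(57n)! ~ ((2π·19n)^(2/2) / sqrt(3)) · 3^(−3·19n)  →  0

Write N = 19n. Stirling: N! ~ sqrt(2π N)(N/e)^N and (3N)! ~ sqrt(2π·3N)·(3N/e)^(3N).
  (N!)^3/(3N)! ~ (2π N)^(3/2) (N/e)^(3N) / [sqrt(2π·3N) (3N/e)^(3N)]
     = (2π N)^(3/2) / sqrt(2π·3N) · (N/(3N))^(3N)
     = (2π N)^((3−1)/2) / sqrt(3) · 3^(−3N).
Since 3^3 > 1, the factor 3^(−3N) decays exponentially, so the ratio → 0. Substituting N = 19n gives the stated form.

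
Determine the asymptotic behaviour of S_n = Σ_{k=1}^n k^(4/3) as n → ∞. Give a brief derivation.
S_n ~ (3/7) · n^(7/3)

Integral comparison: Σ_{k=1}^n k^(4/3) = ∫_0^n x^(4/3) dx + O(n^(4/3)). The integral is n^(1 + 4/3) / (1 + 4/3) = n^((4+3)/3) / ((4+3)/3) = (3/7) · n^(7/3).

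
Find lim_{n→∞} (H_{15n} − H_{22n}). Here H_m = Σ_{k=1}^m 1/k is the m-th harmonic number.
lim = ln(15/22)

Euler-Maclaurin gives H_m = ln m + γ + 1/(2m) + O(1/m^2). The γ and O(1/m) terms cancel in the difference:
  H_{15n} − H_{22n} = ln(15n) − ln(22n) + O(1/n) = ln(15/22) + O(1/n).
Hence the limit is ln(15/22).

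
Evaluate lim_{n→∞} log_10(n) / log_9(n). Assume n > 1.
lim = ln(9) / ln(10) = log_10(9)

Change of base: log_10(n) = ln n / ln 10 and log_9(n) = ln n / ln 9. The ratio is (ln n / ln 10) · (ln 9 / ln n) = ln 9 / ln 10, a constant independent of n. So the limit is ln 9 / ln 10 = log_10(9).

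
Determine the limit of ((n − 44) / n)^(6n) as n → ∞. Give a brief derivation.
lim = e^(−264)

Rewrite as (1 − 44/n)^(6n). By the standard limit (1 + x/n)^n → e^x, we have (1 − 44/n)^n → e^(−44), and raising to the 6th power gives e^(−264).
More precisely, ln[(1 − 44/n)^(6n)] = 6n · ln(1 − 44/n) = 6n · (-44/n + O(1/n^2)) = -264 + O(1/n) → -264.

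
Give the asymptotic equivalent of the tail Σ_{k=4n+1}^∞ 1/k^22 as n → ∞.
Σ_{k>4n} 1/k^22 ~ 1/(21 · (4n)^21)

Compare to the integral: ∫_{4n}^∞ x^(−22) dx = [−x^(−21)/21]_{4n}^∞ = 1/((22−1)·(4n)^21). Euler-Maclaurin then gives
  Σ_{k>4n} 1/k^22 = ∫_{4n}^∞ dx/x^22 − 1/(2·(4n)^22) + O(1/(4n)^23).
(Equivalently this is ζ(22) − Σ_{k≤4n} 1/k^22.)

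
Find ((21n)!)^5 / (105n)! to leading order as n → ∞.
((21n)!)^5/(105n)! ~ ((2π·21n)^(4/2) / sqrt(5)) · 5^(−5·21n)  →  0

Write N = 21n. Stirling: N! ~ sqrt(2π N)(N/e)^N and (5N)! ~ sqrt(2π·5N)·(5N/e)^(5N).
  (N!)^5/(5N)! ~ (2π N)^(5/2) (N/e)^(5N) / [sqrt(2π·5N) (5N/e)^(5N)]
     = (2π N)^(5/2) / sqrt(2π·5N) · (N/(5N))^(5N)
     = (2π N)^((5−1)/2) / sqrt(5) · 5^(−5N).
Since 5^5 > 1, the factor 5^(−5N) decays exponentially, so the ratio → 0. Substituting N = 21n gives the stated form.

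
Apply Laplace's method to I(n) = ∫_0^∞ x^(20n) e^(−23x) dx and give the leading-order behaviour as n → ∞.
I(n) ~ (sqrt(2π·20n) / 23) · (20n/(23e))^(20n)

Write the integrand as exp(20n ln x − 23x) and set f(x) = 20n ln x − 23x. Then f'(x) = 20n/x − 23 = 0 at x* = 20n/23, and f''(x*) = −20n/x*^2 = −23^2/(20n). Laplace's method (interior maximum) gives
  I(n) ~ e^(f(x*)) · sqrt(2π / |f''(x*)|)
        = exp(20n ln(20n/23) − 20n) · sqrt(2π · 20n / 23^2)
        = (20n/23)^(20n) e^(−20n) · sqrt(2π·20n) / 23
        = (sqrt(2π·20n) / 23) · (20n/(23e))^(20n).
This matches Γ(20n+1)/23^(20n+1) with Stirling applied to Γ.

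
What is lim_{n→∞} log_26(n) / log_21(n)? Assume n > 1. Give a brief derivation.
lim = ln(21) / ln(26) = log_26(21)

Change of base: log_26(n) = ln n / ln 26 and log_21(n) = ln n / ln 21. The ratio is (ln n / ln 26) · (ln 21 / ln n) = ln 21 / ln 26, a constant independent of n. So the limit is ln 21 / ln 26 = log_26(21).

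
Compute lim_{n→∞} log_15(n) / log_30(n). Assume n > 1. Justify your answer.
lim = ln(30) / ln(15) = log_15(30)

Change of base: log_15(n) = ln n / ln 15 and log_30(n) = ln n / ln 30. The ratio is (ln n / ln 15) · (ln 30 / ln n) = ln 30 / ln 15, a constant independent of n. So the limit is ln 30 / ln 15 = log_15(30).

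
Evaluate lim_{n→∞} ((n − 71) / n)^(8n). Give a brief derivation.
lim = e^(−568)

Rewrite as (1 − 71/n)^(8n). By the standard limit (1 + x/n)^n → e^x, we have (1 − 71/n)^n → e^(−71), and raising to the 8th power gives e^(−568).
More precisely, ln[(1 − 71/n)^(8n)] = 8n · ln(1 − 71/n) = 8n · (-71/n + O(1/n^2)) = -568 + O(1/n) → -568.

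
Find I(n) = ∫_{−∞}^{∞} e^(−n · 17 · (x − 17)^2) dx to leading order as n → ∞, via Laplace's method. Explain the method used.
I(n) = sqrt(π/(17n))

Here φ(x) = 17 · (x − 17)^2 has its unique minimum at x* = 17 with φ(x*) = 0 and φ''(x*) = 34. Laplace's method gives
  I(n) ~ e^(−n φ(x*)) · sqrt(2π / (n · φ''(x*))) = sqrt(2π / (34n)) = sqrt(π/(17n)).
This is exact: substituting u = (x − 17)·sqrt(17n) gives I(n) = (1/sqrt(17n)) ∫_{−∞}^{∞} e^(−u^2) du = sqrt(π/(17n)).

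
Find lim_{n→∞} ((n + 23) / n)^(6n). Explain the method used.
lim = e^138

Rewrite as (1 + 23/n)^(6n). By the standard limit (1 + x/n)^n → e^x, we have (1 + 23/n)^n → e^23, and raising to the 6th power gives e^138.
More precisely, ln[(1 + 23/n)^(6n)] = 6n · ln(1 + 23/n) = 6n · (23/n + O(1/n^2)) = 138 + O(1/n) → 138.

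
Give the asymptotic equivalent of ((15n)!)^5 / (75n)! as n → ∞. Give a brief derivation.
((15n)!)^5/(75n)! ~ ((2π·15n)^(4/2) / sqrt(5)) · 5^(−5·15n)  →  0

Write N = 15n. Stirling: N! ~ sqrt(2π N)(N/e)^N and (5N)! ~ sqrt(2π·5N)·(5N/e)^(5N).
  (N!)^5/(5N)! ~ (2π N)^(5/2) (N/e)^(5N) / [sqrt(2π·5N) (5N/e)^(5N)]
     = (2π N)^(5/2) / sqrt(2π·5N) · (N/(5N))^(5N)
     = (2π N)^((5−1)/2) / sqrt(5) · 5^(−5N).
Since 5^5 > 1, the factor 5^(−5N) decays exponentially, so the ratio → 0. Substituting N = 15n gives the stated form.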